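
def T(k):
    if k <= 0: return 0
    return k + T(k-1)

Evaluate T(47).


T(47)
= 47 + 46 + 45 + 44 + 43 + 42 + 41 + 40 + 39 + 38 + 37 + 36 + 35 + 34 + 33 + 32 + 31 + 30 + 29 + 28 + 27 + 26 + 25 + 24 + 23 + 22 + 21 + 20 + 19 + 18 + 17 + 16 + 15 + 14 + 13 + 12 + 11 + 10 + 9 + 8 + 7 + 6 + 5 + 4 + 3 + 2 + 1 + T(0)
= 47 + 46 + 45 + 44 + 43 + 42 + 41 + 40 + 39 + 38 + 37 + 36 + 35 + 34 + 33 + 32 + 31 + 30 + 29 + 28 + 27 + 26 + 25 + 24 + 23 + 22 + 21 + 20 + 19 + 18 + 17 + 16 + 15 + 14 + 13 + 12 + 11 + 10 + 9 + 8 + 7 + 6 + 5 + 4 + 3 + 2 + 1 + 0
= 1128

1128


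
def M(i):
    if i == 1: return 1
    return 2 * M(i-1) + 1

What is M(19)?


M(19) = 2 * M(18) + 1
M(18) = 2 * M(17) + 1
M(17) = 2 * M(16) + 1
M(16) = 2 * M(15) + 1
M(15) = 2 * M(14) + 1
M(14) = 2 * M(13) + 1
M(13) = 2 * M(12) + 1
M(12) = 2 * M(11) + 1
M(11) = 2 * M(10) + 1
M(10) = 2 * M(9) + 1
M(9) = 2 * M(8) + 1
M(8) = 2 * M(7) + 1
M(7) = 2 * M(6) + 1
M(6) = 2 * M(5) + 1
M(5) = 2 * M(4) + 1
M(4) = 2 * M(3) + 1
M(3) = 2 * M(2) + 1
M(2) = 2 * M(1) + 1
M(1) = 1  (base case)
M(2) = 2 * 1 + 1 = 3
M(3) = 2 * 3 + 1 = 7
M(4) = 2 * 7 + 1 = 15
M(5) = 2 * 15 + 1 = 31
M(6) = 2 * 31 + 1 = 63
M(7) = 2 * 63 + 1 = 127
M(8) = 2 * 127 + 1 = 255
M(9) = 2 * 255 + 1 = 511
M(10) = 2 * 511 + 1 = 1023
M(11) = 2 * 1023 + 1 = 2047
M(12) = 2 * 2047 + 1 = 4095
M(13) = 2 * 4095 + 1 = 8191
M(14) = 2 * 8191 + 1 = 16383
M(15) = 2 * 16383 + 1 = 32767
M(16) = 2 * 32767 + 1 = 65535
M(17) = 2 * 65535 + 1 = 131071
M(18) = 2 * 131071 + 1 = 262143
M(19) = 2 * 262143 + 1 = 524287

524287


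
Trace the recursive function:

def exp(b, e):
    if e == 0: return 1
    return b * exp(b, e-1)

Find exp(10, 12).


exp(10, 12)
= 10 * exp(10, 11)
= 10 * 10 * exp(10, 10)
= 10 * 10 * 10 * exp(10, 9)
= 10 * 10 * 10 * 10 * exp(10, 8)
= 10 * 10 * 10 * 10 * 10 * exp(10, 7)
= 10 * 10 * 10 * 10 * 10 * 10 * exp(10, 6)
= 10 * 10 * 10 * 10 * 10 * 10 * 10 * exp(10, 5)
= 10 * 10 * 10 * 10 * 10 * 10 * 10 * 10 * exp(10, 4)
= 10 * 10 * 10 * 10 * 10 * 10 * 10 * 10 * 10 * exp(10, 3)
= 10 * 10 * 10 * 10 * 10 * 10 * 10 * 10 * 10 * 10 * exp(10, 2)
= 10 * 10 * 10 * 10 * 10 * 10 * 10 * 10 * 10 * 10 * 10 * exp(10, 1)
= 10 * 10 * 10 * 10 * 10 * 10 * 10 * 10 * 10 * 10 * 10 * 10 * exp(10, 0)
= 10 * 10 * 10 * 10 * 10 * 10 * 10 * 10 * 10 * 10 * 10 * 10 * 1
= 1000000000000

1000000000000


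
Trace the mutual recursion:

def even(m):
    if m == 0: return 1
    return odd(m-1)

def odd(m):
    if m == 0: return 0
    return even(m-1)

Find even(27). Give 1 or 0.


even(27) = odd(26)
odd(26) = even(25)
even(25) = odd(24)
odd(24) = even(23)
even(23) = odd(22)
odd(22) = even(21)
even(21) = odd(20)
odd(20) = even(19)
even(19) = odd(18)
odd(18) = even(17)
even(17) = odd(16)
odd(16) = even(15)
even(15) = odd(14)
odd(14) = even(13)
even(13) = odd(12)
odd(12) = even(11)
even(11) = odd(10)
odd(10) = even(9)
even(9) = odd(8)
odd(8) = even(7)
even(7) = odd(6)
odd(6) = even(5)
even(5) = odd(4)
odd(4) = even(3)
even(3) = odd(2)
odd(2) = even(1)
even(1) = odd(0)
odd(0) = 0  (base case)
Result: 0

0


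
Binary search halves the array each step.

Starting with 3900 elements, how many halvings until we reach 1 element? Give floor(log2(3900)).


3900 / 2 = 1950
1950 / 2 = 975
975 / 2 = 487
487 / 2 = 243
243 / 2 = 121
121 / 2 = 60
60 / 2 = 30
30 / 2 = 15
15 / 2 = 7
7 / 2 = 3
3 / 2 = 1
Reached 1 after 11 halvings

11


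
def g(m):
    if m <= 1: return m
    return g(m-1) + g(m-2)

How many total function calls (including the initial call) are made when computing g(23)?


Let C(n) = total calls for g(n)
C(0) = 1, C(1) = 1
C(2) = 1 + C(1) + C(0) = 1 + 1 + 1 = 3
C(3) = 1 + C(2) + C(1) = 1 + 3 + 1 = 5
C(4) = 1 + C(3) + C(2) = 1 + 5 + 3 = 9
C(5) = 1 + C(4) + C(3) = 1 + 9 + 5 = 15
C(6) = 1 + C(5) + C(4) = 1 + 15 + 9 = 25
C(7) = 1 + C(6) + C(5) = 1 + 25 + 15 = 41
C(8) = 1 + C(7) + C(6) = 1 + 41 + 25 = 67
C(9) = 1 + C(8) + C(7) = 1 + 67 + 41 = 109
C(10) = 1 + C(9) + C(8) = 1 + 109 + 67 = 177
C(11) = 1 + C(10) + C(9) = 1 + 177 + 109 = 287
C(12) = 1 + C(11) + C(10) = 1 + 287 + 177 = 465
C(13) = 1 + C(12) + C(11) = 1 + 465 + 287 = 753
C(14) = 1 + C(13) + C(12) = 1 + 753 + 465 = 1219
C(15) = 1 + C(14) + C(13) = 1 + 1219 + 753 = 1973
C(16) = 1 + C(15) + C(14) = 1 + 1973 + 1219 = 3193
C(17) = 1 + C(16) + C(15) = 1 + 3193 + 1973 = 5167
C(18) = 1 + C(17) + C(16) = 1 + 5167 + 3193 = 8361
C(19) = 1 + C(18) + C(17) = 1 + 8361 + 5167 = 13529
C(20) = 1 + C(19) + C(18) = 1 + 13529 + 8361 = 21891
C(21) = 1 + C(20) + C(19) = 1 + 21891 + 13529 = 35421
C(22) = 1 + C(21) + C(20) = 1 + 35421 + 21891 = 57313
C(23) = 1 + C(22) + C(21) = 1 + 57313 + 35421 = 92735

92735


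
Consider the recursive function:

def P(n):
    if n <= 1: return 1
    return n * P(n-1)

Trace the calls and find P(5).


P(5)
= 5 * P(4)
= 5 * 4 * P(3)
= 5 * 4 * 3 * P(2)
= 5 * 4 * 3 * 2 * P(1)
= 5 * 4 * 3 * 2 * 1
= 120

120


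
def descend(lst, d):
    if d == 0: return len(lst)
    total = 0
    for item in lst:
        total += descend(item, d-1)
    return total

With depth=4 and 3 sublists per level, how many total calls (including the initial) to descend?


At depth 0 (root): 1 call
At depth 1: each of 1 parents calls descend on 3 children = 3 calls
At depth 2: each of 3 parents calls descend on 3 children = 9 calls
At depth 3: each of 9 parents calls descend on 3 children = 27 calls
At depth 4: each of 27 parents calls descend on 3 children = 81 calls
Total: 1 + 3 + 9 + 27 + 81 = 121

121


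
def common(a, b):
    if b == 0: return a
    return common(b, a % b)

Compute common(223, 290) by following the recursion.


common(223, 290) = common(290, 223)
common(290, 223) = common(223, 67)
common(223, 67) = common(67, 22)
common(67, 22) = common(22, 1)
common(22, 1) = common(1, 0)
common(1, 0) = 1  (base case)

1


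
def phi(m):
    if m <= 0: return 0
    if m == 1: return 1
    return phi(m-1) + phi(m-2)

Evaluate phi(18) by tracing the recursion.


Computing phi(18) bottom-up:
phi(0) = 0
phi(1) = 1
phi(2) = phi(1) + phi(0) = 1 + 0 = 1
phi(3) = phi(2) + phi(1) = 1 + 1 = 2
phi(4) = phi(3) + phi(2) = 2 + 1 = 3
phi(5) = phi(4) + phi(3) = 3 + 2 = 5
phi(6) = phi(5) + phi(4) = 5 + 3 = 8
phi(7) = phi(6) + phi(5) = 8 + 5 = 13
phi(8) = phi(7) + phi(6) = 13 + 8 = 21
phi(9) = phi(8) + phi(7) = 21 + 13 = 34
phi(10) = phi(9) + phi(8) = 34 + 21 = 55
phi(11) = phi(10) + phi(9) = 55 + 34 = 89
phi(12) = phi(11) + phi(10) = 89 + 55 = 144
phi(13) = phi(12) + phi(11) = 144 + 89 = 233
phi(14) = phi(13) + phi(12) = 233 + 144 = 377
phi(15) = phi(14) + phi(13) = 377 + 233 = 610
phi(16) = phi(15) + phi(14) = 610 + 377 = 987
phi(17) = phi(16) + phi(15) = 987 + 610 = 1597
phi(18) = phi(17) + phi(16) = 1597 + 987 = 2584

2584


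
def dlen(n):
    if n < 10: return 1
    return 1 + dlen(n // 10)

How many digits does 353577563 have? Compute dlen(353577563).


dlen(353577563) = 1 + dlen(35357756)
dlen(35357756) = 1 + dlen(3535775)
dlen(3535775) = 1 + dlen(353577)
dlen(353577) = 1 + dlen(35357)
dlen(35357) = 1 + dlen(3535)
dlen(3535) = 1 + dlen(353)
dlen(353) = 1 + dlen(35)
dlen(35) = 1 + dlen(3)
dlen(3) = 1  (base case: 3 < 10)
Unwinding: 1 + 1 + 1 + 1 + 1 + 1 + 1 + 1 + 1 = 9

9


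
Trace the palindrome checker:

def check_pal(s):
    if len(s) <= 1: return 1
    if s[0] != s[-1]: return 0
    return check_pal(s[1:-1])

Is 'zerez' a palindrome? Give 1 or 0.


check_pal('zerez'): s[0]='z' == s[-1]='z' -> check check_pal('ere')
check_pal('ere'): s[0]='e' == s[-1]='e' -> check check_pal('r')
check_pal('r'): len <= 1 -> return 1  (base case)
Result: 1 (palindrome)

1


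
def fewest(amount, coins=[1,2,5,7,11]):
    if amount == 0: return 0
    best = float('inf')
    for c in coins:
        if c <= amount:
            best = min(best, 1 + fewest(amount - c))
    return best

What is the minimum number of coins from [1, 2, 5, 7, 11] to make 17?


Building up with DP:
fewest(0) = 0
fewest(1) = min(1+fewest(0)=1+0=1) = 1
fewest(2) = min(1+fewest(1)=1+1=2, 1+fewest(0)=1+0=1) = 1
fewest(3) = min(1+fewest(2)=1+1=2, 1+fewest(1)=1+1=2) = 2
fewest(4) = min(1+fewest(3)=1+2=3, 1+fewest(2)=1+1=2) = 2
fewest(5) = min(1+fewest(4)=1+2=3, 1+fewest(3)=1+2=3, 1+fewest(0)=1+0=1) = 1
fewest(6) = min(1+fewest(5)=1+1=2, 1+fewest(4)=1+2=3, 1+fewest(1)=1+1=2) = 2
fewest(7) = min(1+fewest(6)=1+2=3, 1+fewest(5)=1+1=2, 1+fewest(2)=1+1=2, 1+fewest(0)=1+0=1) = 1
fewest(8) = min(1+fewest(7)=1+1=2, 1+fewest(6)=1+2=3, 1+fewest(3)=1+2=3, 1+fewest(1)=1+1=2) = 2
fewest(9) = min(1+fewest(8)=1+2=3, 1+fewest(7)=1+1=2, 1+fewest(4)=1+2=3, 1+fewest(2)=1+1=2) = 2
fewest(10) = min(1+fewest(9)=1+2=3, 1+fewest(8)=1+2=3, 1+fewest(5)=1+1=2, 1+fewest(3)=1+2=3) = 2
fewest(11) = min(1+fewest(10)=1+2=3, 1+fewest(9)=1+2=3, 1+fewest(6)=1+2=3, 1+fewest(4)=1+2=3, 1+fewest(0)=1+0=1) = 1
fewest(12) = min(1+fewest(11)=1+1=2, 1+fewest(10)=1+2=3, 1+fewest(7)=1+1=2, 1+fewest(5)=1+1=2, 1+fewest(1)=1+1=2) = 2
fewest(13) = min(1+fewest(12)=1+2=3, 1+fewest(11)=1+1=2, 1+fewest(8)=1+2=3, 1+fewest(6)=1+2=3, 1+fewest(2)=1+1=2) = 2
fewest(14) = min(1+fewest(13)=1+2=3, 1+fewest(12)=1+2=3, 1+fewest(9)=1+2=3, 1+fewest(7)=1+1=2, 1+fewest(3)=1+2=3) = 2
fewest(15) = min(1+fewest(14)=1+2=3, 1+fewest(13)=1+2=3, 1+fewest(10)=1+2=3, 1+fewest(8)=1+2=3, 1+fewest(4)=1+2=3) = 3
fewest(16) = min(1+fewest(15)=1+3=4, 1+fewest(14)=1+2=3, 1+fewest(11)=1+1=2, 1+fewest(9)=1+2=3, 1+fewest(5)=1+1=2) = 2
fewest(17) = min(1+fewest(16)=1+2=3, 1+fewest(15)=1+3=4, 1+fewest(12)=1+2=3, 1+fewest(10)=1+2=3, 1+fewest(6)=1+2=3) = 3

3


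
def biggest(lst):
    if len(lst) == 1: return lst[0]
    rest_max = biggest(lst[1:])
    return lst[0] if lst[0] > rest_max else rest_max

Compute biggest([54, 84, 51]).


biggest([54, 84, 51]): compare 54 with biggest([84, 51])
biggest([84, 51]): compare 84 with biggest([51])
biggest([51]) = 51  (base case)
Compare 84 with 51 -> 84
Compare 54 with 84 -> 84

84


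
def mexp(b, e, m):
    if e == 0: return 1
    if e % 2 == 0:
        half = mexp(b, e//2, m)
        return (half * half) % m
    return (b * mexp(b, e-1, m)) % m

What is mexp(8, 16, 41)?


mexp(8, 16, 41): e is even, compute mexp(8, 8, 41)
  mexp(8, 8, 41): e is even, compute mexp(8, 4, 41)
    mexp(8, 4, 41): e is even, compute mexp(8, 2, 41)
      mexp(8, 2, 41): e is even, compute mexp(8, 1, 41)
        mexp(8, 1, 41): e is odd, compute mexp(8, 0, 41)
          mexp(8, 0, 41) = 1
        (8 * 1) % 41 = 8
      half=8, (8*8) % 41 = 23
    half=23, (23*23) % 41 = 37
  half=37, (37*37) % 41 = 16
half=16, (16*16) % 41 = 10

10


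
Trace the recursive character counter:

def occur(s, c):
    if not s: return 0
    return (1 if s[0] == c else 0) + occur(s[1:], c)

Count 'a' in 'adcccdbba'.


s[0]='a' == 'a' -> 1
s[0]='d' != 'a' -> 0
s[0]='c' != 'a' -> 0
s[0]='c' != 'a' -> 0
s[0]='c' != 'a' -> 0
s[0]='d' != 'a' -> 0
s[0]='b' != 'a' -> 0
s[0]='b' != 'a' -> 0
s[0]='a' == 'a' -> 1
Sum: 1 + 0 + 0 + 0 + 0 + 0 + 0 + 0 + 1 = 2

2


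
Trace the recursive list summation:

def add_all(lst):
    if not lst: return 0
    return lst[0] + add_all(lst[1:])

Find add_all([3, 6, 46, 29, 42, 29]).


add_all([3, 6, 46, 29, 42, 29]) = 3 + add_all([6, 46, 29, 42, 29])
add_all([6, 46, 29, 42, 29]) = 6 + add_all([46, 29, 42, 29])
add_all([46, 29, 42, 29]) = 46 + add_all([29, 42, 29])
add_all([29, 42, 29]) = 29 + add_all([42, 29])
add_all([42, 29]) = 42 + add_all([29])
add_all([29]) = 29 + add_all([])
add_all([]) = 0  (base case)
Total: 3 + 6 + 46 + 29 + 42 + 29 + 0 = 155

155


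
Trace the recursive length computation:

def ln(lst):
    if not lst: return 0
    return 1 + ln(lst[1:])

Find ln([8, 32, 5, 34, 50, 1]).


ln([8, 32, 5, 34, 50, 1]) = 1 + ln([32, 5, 34, 50, 1])
ln([32, 5, 34, 50, 1]) = 1 + ln([5, 34, 50, 1])
ln([5, 34, 50, 1]) = 1 + ln([34, 50, 1])
ln([34, 50, 1]) = 1 + ln([50, 1])
ln([50, 1]) = 1 + ln([1])
ln([1]) = 1 + ln([])
ln([]) = 0  (base case)
Unwinding: 1 + 1 + 1 + 1 + 1 + 1 + 0 = 6

6


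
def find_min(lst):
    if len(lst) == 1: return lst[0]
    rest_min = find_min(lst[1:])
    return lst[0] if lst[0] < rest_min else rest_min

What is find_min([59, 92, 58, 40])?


find_min([59, 92, 58, 40]): compare 59 with find_min([92, 58, 40])
find_min([92, 58, 40]): compare 92 with find_min([58, 40])
find_min([58, 40]): compare 58 with find_min([40])
find_min([40]) = 40  (base case)
Compare 58 with 40 -> 40
Compare 92 with 40 -> 40
Compare 59 with 40 -> 40

40


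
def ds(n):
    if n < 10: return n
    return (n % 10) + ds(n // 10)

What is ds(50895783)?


ds(50895783) = 3 + ds(5089578)
ds(5089578) = 8 + ds(508957)
ds(508957) = 7 + ds(50895)
ds(50895) = 5 + ds(5089)
ds(5089) = 9 + ds(508)
ds(508) = 8 + ds(50)
ds(50) = 0 + ds(5)
ds(5) = 5  (base case)
Total: 3 + 8 + 7 + 5 + 9 + 8 + 0 + 5 = 45

45


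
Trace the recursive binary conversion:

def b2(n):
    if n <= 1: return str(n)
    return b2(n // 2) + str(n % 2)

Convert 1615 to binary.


b2(1615) = b2(807) + '1'
b2(807) = b2(403) + '1'
b2(403) = b2(201) + '1'
b2(201) = b2(100) + '1'
b2(100) = b2(50) + '0'
b2(50) = b2(25) + '0'
b2(25) = b2(12) + '1'
b2(12) = b2(6) + '0'
b2(6) = b2(3) + '0'
b2(3) = b2(1) + '1'
b2(1) = '1'  (base case)
Concatenating: '1' + '1' + '0' + '0' + '1' + '0' + '0' + '1' + '1' + '1' + '1' = '11001001111'

11001001111


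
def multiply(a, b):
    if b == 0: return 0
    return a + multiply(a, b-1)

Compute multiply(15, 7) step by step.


multiply(15, 7) = 15 + multiply(15, 6)
multiply(15, 6) = 15 + multiply(15, 5)
multiply(15, 5) = 15 + multiply(15, 4)
multiply(15, 4) = 15 + multiply(15, 3)
multiply(15, 3) = 15 + multiply(15, 2)
multiply(15, 2) = 15 + multiply(15, 1)
multiply(15, 1) = 15 + multiply(15, 0)
multiply(15, 0) = 0  (base case)
Total: 15 + 15 + 15 + 15 + 15 + 15 + 15 + 0 = 105

105


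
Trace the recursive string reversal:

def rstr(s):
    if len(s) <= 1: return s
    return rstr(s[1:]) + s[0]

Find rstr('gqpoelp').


rstr('gqpoelp') = rstr('qpoelp') + 'g'
rstr('qpoelp') = rstr('poelp') + 'q'
rstr('poelp') = rstr('oelp') + 'p'
rstr('oelp') = rstr('elp') + 'o'
rstr('elp') = rstr('lp') + 'e'
rstr('lp') = rstr('p') + 'l'
rstr('p') = 'p'  (base case)
Concatenating: 'p' + 'l' + 'e' + 'o' + 'p' + 'q' + 'g' = 'pleopqg'

pleopqg


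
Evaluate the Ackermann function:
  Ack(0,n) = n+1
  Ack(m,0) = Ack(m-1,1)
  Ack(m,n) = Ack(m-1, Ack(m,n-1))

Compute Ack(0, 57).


Ack(0, 57) = 58
Result: Ack(0, 57) = 58

58


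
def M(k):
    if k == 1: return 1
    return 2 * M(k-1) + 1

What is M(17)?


M(17) = 2 * M(16) + 1
M(16) = 2 * M(15) + 1
M(15) = 2 * M(14) + 1
M(14) = 2 * M(13) + 1
M(13) = 2 * M(12) + 1
M(12) = 2 * M(11) + 1
M(11) = 2 * M(10) + 1
M(10) = 2 * M(9) + 1
M(9) = 2 * M(8) + 1
M(8) = 2 * M(7) + 1
M(7) = 2 * M(6) + 1
M(6) = 2 * M(5) + 1
M(5) = 2 * M(4) + 1
M(4) = 2 * M(3) + 1
M(3) = 2 * M(2) + 1
M(2) = 2 * M(1) + 1
M(1) = 1  (base case)
M(2) = 2 * 1 + 1 = 3
M(3) = 2 * 3 + 1 = 7
M(4) = 2 * 7 + 1 = 15
M(5) = 2 * 15 + 1 = 31
M(6) = 2 * 31 + 1 = 63
M(7) = 2 * 63 + 1 = 127
M(8) = 2 * 127 + 1 = 255
M(9) = 2 * 255 + 1 = 511
M(10) = 2 * 511 + 1 = 1023
M(11) = 2 * 1023 + 1 = 2047
M(12) = 2 * 2047 + 1 = 4095
M(13) = 2 * 4095 + 1 = 8191
M(14) = 2 * 8191 + 1 = 16383
M(15) = 2 * 16383 + 1 = 32767
M(16) = 2 * 32767 + 1 = 65535
M(17) = 2 * 65535 + 1 = 131071

131071


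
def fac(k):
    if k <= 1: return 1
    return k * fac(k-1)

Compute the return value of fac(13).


fac(13)
= 13 * fac(12)
= 13 * 12 * fac(11)
= 13 * 12 * 11 * fac(10)
= 13 * 12 * 11 * 10 * fac(9)
= 13 * 12 * 11 * 10 * 9 * fac(8)
= 13 * 12 * 11 * 10 * 9 * 8 * fac(7)
= 13 * 12 * 11 * 10 * 9 * 8 * 7 * fac(6)
= 13 * 12 * 11 * 10 * 9 * 8 * 7 * 6 * fac(5)
= 13 * 12 * 11 * 10 * 9 * 8 * 7 * 6 * 5 * fac(4)
= 13 * 12 * 11 * 10 * 9 * 8 * 7 * 6 * 5 * 4 * fac(3)
= 13 * 12 * 11 * 10 * 9 * 8 * 7 * 6 * 5 * 4 * 3 * fac(2)
= 13 * 12 * 11 * 10 * 9 * 8 * 7 * 6 * 5 * 4 * 3 * 2 * fac(1)
= 13 * 12 * 11 * 10 * 9 * 8 * 7 * 6 * 5 * 4 * 3 * 2 * 1
= 6227020800

6227020800


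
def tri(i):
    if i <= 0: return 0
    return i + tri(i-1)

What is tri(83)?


tri(83)
= 83 + 82 + 81 + 80 + 79 + 78 + 77 + 76 + 75 + 74 + 73 + 72 + 71 + 70 + 69 + 68 + 67 + 66 + 65 + 64 + 63 + 62 + 61 + 60 + 59 + 58 + 57 + 56 + 55 + 54 + 53 + 52 + 51 + 50 + 49 + 48 + 47 + 46 + 45 + 44 + 43 + 42 + 41 + 40 + 39 + 38 + 37 + 36 + 35 + 34 + 33 + 32 + 31 + 30 + 29 + 28 + 27 + 26 + 25 + 24 + 23 + 22 + 21 + 20 + 19 + 18 + 17 + 16 + 15 + 14 + 13 + 12 + 11 + 10 + 9 + 8 + 7 + 6 + 5 + 4 + 3 + 2 + 1 + tri(0)
= 83 + 82 + 81 + 80 + 79 + 78 + 77 + 76 + 75 + 74 + 73 + 72 + 71 + 70 + 69 + 68 + 67 + 66 + 65 + 64 + 63 + 62 + 61 + 60 + 59 + 58 + 57 + 56 + 55 + 54 + 53 + 52 + 51 + 50 + 49 + 48 + 47 + 46 + 45 + 44 + 43 + 42 + 41 + 40 + 39 + 38 + 37 + 36 + 35 + 34 + 33 + 32 + 31 + 30 + 29 + 28 + 27 + 26 + 25 + 24 + 23 + 22 + 21 + 20 + 19 + 18 + 17 + 16 + 15 + 14 + 13 + 12 + 11 + 10 + 9 + 8 + 7 + 6 + 5 + 4 + 3 + 2 + 1 + 0
= 3486

3486


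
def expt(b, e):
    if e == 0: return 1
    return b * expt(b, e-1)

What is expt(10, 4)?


expt(10, 4)
= 10 * expt(10, 3)
= 10 * 10 * expt(10, 2)
= 10 * 10 * 10 * expt(10, 1)
= 10 * 10 * 10 * 10 * expt(10, 0)
= 10 * 10 * 10 * 10 * 1
= 10000

10000


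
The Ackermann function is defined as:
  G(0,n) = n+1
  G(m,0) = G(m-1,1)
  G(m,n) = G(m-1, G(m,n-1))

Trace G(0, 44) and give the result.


G(0, 44) = 45
Result: G(0, 44) = 45

45


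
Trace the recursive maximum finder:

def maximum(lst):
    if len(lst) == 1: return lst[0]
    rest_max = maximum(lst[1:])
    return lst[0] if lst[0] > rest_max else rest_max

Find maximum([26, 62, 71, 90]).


maximum([26, 62, 71, 90]): compare 26 with maximum([62, 71, 90])
maximum([62, 71, 90]): compare 62 with maximum([71, 90])
maximum([71, 90]): compare 71 with maximum([90])
maximum([90]) = 90  (base case)
Compare 71 with 90 -> 90
Compare 62 with 90 -> 90
Compare 26 with 90 -> 90

90


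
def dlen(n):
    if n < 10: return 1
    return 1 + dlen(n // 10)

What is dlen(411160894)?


dlen(411160894) = 1 + dlen(41116089)
dlen(41116089) = 1 + dlen(4111608)
dlen(4111608) = 1 + dlen(411160)
dlen(411160) = 1 + dlen(41116)
dlen(41116) = 1 + dlen(4111)
dlen(4111) = 1 + dlen(411)
dlen(411) = 1 + dlen(41)
dlen(41) = 1 + dlen(4)
dlen(4) = 1  (base case: 4 < 10)
Unwinding: 1 + 1 + 1 + 1 + 1 + 1 + 1 + 1 + 1 = 9

9


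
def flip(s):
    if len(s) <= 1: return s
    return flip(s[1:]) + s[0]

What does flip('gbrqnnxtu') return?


flip('gbrqnnxtu') = flip('brqnnxtu') + 'g'
flip('brqnnxtu') = flip('rqnnxtu') + 'b'
flip('rqnnxtu') = flip('qnnxtu') + 'r'
flip('qnnxtu') = flip('nnxtu') + 'q'
flip('nnxtu') = flip('nxtu') + 'n'
flip('nxtu') = flip('xtu') + 'n'
flip('xtu') = flip('tu') + 'x'
flip('tu') = flip('u') + 't'
flip('u') = 'u'  (base case)
Concatenating: 'u' + 't' + 'x' + 'n' + 'n' + 'q' + 'r' + 'b' + 'g' = 'utxnnqrbg'

utxnnqrbg


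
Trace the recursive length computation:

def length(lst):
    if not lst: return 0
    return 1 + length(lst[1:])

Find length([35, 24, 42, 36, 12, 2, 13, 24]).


length([35, 24, 42, 36, 12, 2, 13, 24]) = 1 + length([24, 42, 36, 12, 2, 13, 24])
length([24, 42, 36, 12, 2, 13, 24]) = 1 + length([42, 36, 12, 2, 13, 24])
length([42, 36, 12, 2, 13, 24]) = 1 + length([36, 12, 2, 13, 24])
length([36, 12, 2, 13, 24]) = 1 + length([12, 2, 13, 24])
length([12, 2, 13, 24]) = 1 + length([2, 13, 24])
length([2, 13, 24]) = 1 + length([13, 24])
length([13, 24]) = 1 + length([24])
length([24]) = 1 + length([])
length([]) = 0  (base case)
Unwinding: 1 + 1 + 1 + 1 + 1 + 1 + 1 + 1 + 0 = 8

8


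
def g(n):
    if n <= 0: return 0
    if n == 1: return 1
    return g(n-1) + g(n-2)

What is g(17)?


Computing g(17) bottom-up:
g(0) = 0
g(1) = 1
g(2) = g(1) + g(0) = 1 + 0 = 1
g(3) = g(2) + g(1) = 1 + 1 = 2
g(4) = g(3) + g(2) = 2 + 1 = 3
g(5) = g(4) + g(3) = 3 + 2 = 5
g(6) = g(5) + g(4) = 5 + 3 = 8
g(7) = g(6) + g(5) = 8 + 5 = 13
g(8) = g(7) + g(6) = 13 + 8 = 21
g(9) = g(8) + g(7) = 21 + 13 = 34
g(10) = g(9) + g(8) = 34 + 21 = 55
g(11) = g(10) + g(9) = 55 + 34 = 89
g(12) = g(11) + g(10) = 89 + 55 = 144
g(13) = g(12) + g(11) = 144 + 89 = 233
g(14) = g(13) + g(12) = 233 + 144 = 377
g(15) = g(14) + g(13) = 377 + 233 = 610
g(16) = g(15) + g(14) = 610 + 377 = 987
g(17) = g(16) + g(15) = 987 + 610 = 1597

1597


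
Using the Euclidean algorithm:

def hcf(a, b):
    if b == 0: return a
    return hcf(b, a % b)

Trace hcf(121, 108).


hcf(121, 108) = hcf(108, 13)
hcf(108, 13) = hcf(13, 4)
hcf(13, 4) = hcf(4, 1)
hcf(4, 1) = hcf(1, 0)
hcf(1, 0) = 1  (base case)

1


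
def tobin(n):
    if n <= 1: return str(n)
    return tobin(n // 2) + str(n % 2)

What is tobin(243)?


tobin(243) = tobin(121) + '1'
tobin(121) = tobin(60) + '1'
tobin(60) = tobin(30) + '0'
tobin(30) = tobin(15) + '0'
tobin(15) = tobin(7) + '1'
tobin(7) = tobin(3) + '1'
tobin(3) = tobin(1) + '1'
tobin(1) = '1'  (base case)
Concatenating: '1' + '1' + '1' + '1' + '0' + '0' + '1' + '1' = '11110011'

11110011


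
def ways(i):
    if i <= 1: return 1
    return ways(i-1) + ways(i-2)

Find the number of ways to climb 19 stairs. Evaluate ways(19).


Building up from base cases:
ways(0) = 1
ways(1) = 1
ways(2) = ways(1) + ways(0) = 1 + 1 = 2
ways(3) = ways(2) + ways(1) = 2 + 1 = 3
ways(4) = ways(3) + ways(2) = 3 + 2 = 5
ways(5) = ways(4) + ways(3) = 5 + 3 = 8
ways(6) = ways(5) + ways(4) = 8 + 5 = 13
ways(7) = ways(6) + ways(5) = 13 + 8 = 21
ways(8) = ways(7) + ways(6) = 21 + 13 = 34
ways(9) = ways(8) + ways(7) = 34 + 21 = 55
ways(10) = ways(9) + ways(8) = 55 + 34 = 89
ways(11) = ways(10) + ways(9) = 89 + 55 = 144
ways(12) = ways(11) + ways(10) = 144 + 89 = 233
ways(13) = ways(12) + ways(11) = 233 + 144 = 377
ways(14) = ways(13) + ways(12) = 377 + 233 = 610
ways(15) = ways(14) + ways(13) = 610 + 377 = 987
ways(16) = ways(15) + ways(14) = 987 + 610 = 1597
ways(17) = ways(16) + ways(15) = 1597 + 987 = 2584
ways(18) = ways(17) + ways(16) = 2584 + 1597 = 4181
ways(19) = ways(18) + ways(17) = 4181 + 2584 = 6765

6765


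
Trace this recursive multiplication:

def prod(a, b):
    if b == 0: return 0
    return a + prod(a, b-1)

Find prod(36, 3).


prod(36, 3) = 36 + prod(36, 2)
prod(36, 2) = 36 + prod(36, 1)
prod(36, 1) = 36 + prod(36, 0)
prod(36, 0) = 0  (base case)
Total: 36 + 36 + 36 + 0 = 108

108


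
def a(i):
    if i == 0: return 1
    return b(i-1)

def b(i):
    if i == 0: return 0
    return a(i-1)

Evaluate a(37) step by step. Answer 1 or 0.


a(37) = b(36)
b(36) = a(35)
a(35) = b(34)
b(34) = a(33)
a(33) = b(32)
b(32) = a(31)
a(31) = b(30)
b(30) = a(29)
a(29) = b(28)
b(28) = a(27)
a(27) = b(26)
b(26) = a(25)
a(25) = b(24)
b(24) = a(23)
a(23) = b(22)
b(22) = a(21)
a(21) = b(20)
b(20) = a(19)
a(19) = b(18)
b(18) = a(17)
a(17) = b(16)
b(16) = a(15)
a(15) = b(14)
b(14) = a(13)
a(13) = b(12)
b(12) = a(11)
a(11) = b(10)
b(10) = a(9)
a(9) = b(8)
b(8) = a(7)
a(7) = b(6)
b(6) = a(5)
a(5) = b(4)
b(4) = a(3)
a(3) = b(2)
b(2) = a(1)
a(1) = b(0)
b(0) = 0  (base case)
Result: 0

0


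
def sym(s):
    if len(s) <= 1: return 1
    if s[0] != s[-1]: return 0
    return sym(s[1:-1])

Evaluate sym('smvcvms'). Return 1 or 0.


sym('smvcvms'): s[0]='s' == s[-1]='s' -> check sym('mvcvm')
sym('mvcvm'): s[0]='m' == s[-1]='m' -> check sym('vcv')
sym('vcv'): s[0]='v' == s[-1]='v' -> check sym('c')
sym('c'): len <= 1 -> return 1  (base case)
Result: 1 (palindrome)

1


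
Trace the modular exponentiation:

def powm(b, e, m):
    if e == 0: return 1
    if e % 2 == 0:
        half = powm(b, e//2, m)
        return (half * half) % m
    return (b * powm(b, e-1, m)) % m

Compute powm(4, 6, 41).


powm(4, 6, 41): e is even, compute powm(4, 3, 41)
  powm(4, 3, 41): e is odd, compute powm(4, 2, 41)
    powm(4, 2, 41): e is even, compute powm(4, 1, 41)
      powm(4, 1, 41): e is odd, compute powm(4, 0, 41)
        powm(4, 0, 41) = 1
      (4 * 1) % 41 = 4
    half=4, (4*4) % 41 = 16
  (4 * 16) % 41 = 23
half=23, (23*23) % 41 = 37

37


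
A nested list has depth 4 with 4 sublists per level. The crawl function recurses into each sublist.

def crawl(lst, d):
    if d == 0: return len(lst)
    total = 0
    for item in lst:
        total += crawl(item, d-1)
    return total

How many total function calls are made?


At depth 0 (root): 1 call
At depth 1: each of 1 parents calls crawl on 4 children = 4 calls
At depth 2: each of 4 parents calls crawl on 4 children = 16 calls
At depth 3: each of 16 parents calls crawl on 4 children = 64 calls
At depth 4: each of 64 parents calls crawl on 4 children = 256 calls
Total: 1 + 4 + 16 + 64 + 256 = 341

341


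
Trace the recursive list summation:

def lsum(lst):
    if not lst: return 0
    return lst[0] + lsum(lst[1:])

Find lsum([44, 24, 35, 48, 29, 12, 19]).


lsum([44, 24, 35, 48, 29, 12, 19]) = 44 + lsum([24, 35, 48, 29, 12, 19])
lsum([24, 35, 48, 29, 12, 19]) = 24 + lsum([35, 48, 29, 12, 19])
lsum([35, 48, 29, 12, 19]) = 35 + lsum([48, 29, 12, 19])
lsum([48, 29, 12, 19]) = 48 + lsum([29, 12, 19])
lsum([29, 12, 19]) = 29 + lsum([12, 19])
lsum([12, 19]) = 12 + lsum([19])
lsum([19]) = 19 + lsum([])
lsum([]) = 0  (base case)
Total: 44 + 24 + 35 + 48 + 29 + 12 + 19 + 0 = 211

211


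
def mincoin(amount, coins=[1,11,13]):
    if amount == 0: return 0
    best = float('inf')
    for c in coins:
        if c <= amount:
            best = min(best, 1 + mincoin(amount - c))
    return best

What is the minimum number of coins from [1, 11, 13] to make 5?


Building up with DP:
mincoin(0) = 0
mincoin(1) = min(1+mincoin(0)=1+0=1) = 1
mincoin(2) = min(1+mincoin(1)=1+1=2) = 2
mincoin(3) = min(1+mincoin(2)=1+2=3) = 3
mincoin(4) = min(1+mincoin(3)=1+3=4) = 4
mincoin(5) = min(1+mincoin(4)=1+4=5) = 5

5


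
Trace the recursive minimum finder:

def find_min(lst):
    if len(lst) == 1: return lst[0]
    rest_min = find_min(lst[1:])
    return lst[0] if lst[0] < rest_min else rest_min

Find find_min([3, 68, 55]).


find_min([3, 68, 55]): compare 3 with find_min([68, 55])
find_min([68, 55]): compare 68 with find_min([55])
find_min([55]) = 55  (base case)
Compare 68 with 55 -> 55
Compare 3 with 55 -> 3

3


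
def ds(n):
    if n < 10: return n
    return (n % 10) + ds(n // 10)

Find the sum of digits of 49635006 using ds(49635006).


ds(49635006) = 6 + ds(4963500)
ds(4963500) = 0 + ds(496350)
ds(496350) = 0 + ds(49635)
ds(49635) = 5 + ds(4963)
ds(4963) = 3 + ds(496)
ds(496) = 6 + ds(49)
ds(49) = 9 + ds(4)
ds(4) = 4  (base case)
Total: 6 + 0 + 0 + 5 + 3 + 6 + 9 + 4 = 33

33


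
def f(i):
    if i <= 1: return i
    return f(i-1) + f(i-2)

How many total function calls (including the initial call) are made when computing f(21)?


Let C(n) = total calls for f(n)
C(0) = 1, C(1) = 1
C(2) = 1 + C(1) + C(0) = 1 + 1 + 1 = 3
C(3) = 1 + C(2) + C(1) = 1 + 3 + 1 = 5
C(4) = 1 + C(3) + C(2) = 1 + 5 + 3 = 9
C(5) = 1 + C(4) + C(3) = 1 + 9 + 5 = 15
C(6) = 1 + C(5) + C(4) = 1 + 15 + 9 = 25
C(7) = 1 + C(6) + C(5) = 1 + 25 + 15 = 41
C(8) = 1 + C(7) + C(6) = 1 + 41 + 25 = 67
C(9) = 1 + C(8) + C(7) = 1 + 67 + 41 = 109
C(10) = 1 + C(9) + C(8) = 1 + 109 + 67 = 177
C(11) = 1 + C(10) + C(9) = 1 + 177 + 109 = 287
C(12) = 1 + C(11) + C(10) = 1 + 287 + 177 = 465
C(13) = 1 + C(12) + C(11) = 1 + 465 + 287 = 753
C(14) = 1 + C(13) + C(12) = 1 + 753 + 465 = 1219
C(15) = 1 + C(14) + C(13) = 1 + 1219 + 753 = 1973
C(16) = 1 + C(15) + C(14) = 1 + 1973 + 1219 = 3193
C(17) = 1 + C(16) + C(15) = 1 + 3193 + 1973 = 5167
C(18) = 1 + C(17) + C(16) = 1 + 5167 + 3193 = 8361
C(19) = 1 + C(18) + C(17) = 1 + 8361 + 5167 = 13529
C(20) = 1 + C(19) + C(18) = 1 + 13529 + 8361 = 21891
C(21) = 1 + C(20) + C(19) = 1 + 21891 + 13529 = 35421

35421


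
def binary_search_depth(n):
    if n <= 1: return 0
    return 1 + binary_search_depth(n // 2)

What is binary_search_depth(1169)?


1169 / 2 = 584
584 / 2 = 292
292 / 2 = 146
146 / 2 = 73
73 / 2 = 36
36 / 2 = 18
18 / 2 = 9
9 / 2 = 4
4 / 2 = 2
2 / 2 = 1
Reached 1 after 10 halvings

10


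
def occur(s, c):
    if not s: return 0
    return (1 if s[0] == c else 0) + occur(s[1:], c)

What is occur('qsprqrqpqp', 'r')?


s[0]='q' != 'r' -> 0
s[0]='s' != 'r' -> 0
s[0]='p' != 'r' -> 0
s[0]='r' == 'r' -> 1
s[0]='q' != 'r' -> 0
s[0]='r' == 'r' -> 1
s[0]='q' != 'r' -> 0
s[0]='p' != 'r' -> 0
s[0]='q' != 'r' -> 0
s[0]='p' != 'r' -> 0
Sum: 0 + 0 + 0 + 1 + 0 + 1 + 0 + 0 + 0 + 0 = 2

2


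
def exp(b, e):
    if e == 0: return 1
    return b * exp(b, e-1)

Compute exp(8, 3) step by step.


exp(8, 3)
= 8 * exp(8, 2)
= 8 * 8 * exp(8, 1)
= 8 * 8 * 8 * exp(8, 0)
= 8 * 8 * 8 * 1
= 512

512


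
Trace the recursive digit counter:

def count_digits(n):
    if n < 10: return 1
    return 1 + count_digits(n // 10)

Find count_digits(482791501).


count_digits(482791501) = 1 + count_digits(48279150)
count_digits(48279150) = 1 + count_digits(4827915)
count_digits(4827915) = 1 + count_digits(482791)
count_digits(482791) = 1 + count_digits(48279)
count_digits(48279) = 1 + count_digits(4827)
count_digits(4827) = 1 + count_digits(482)
count_digits(482) = 1 + count_digits(48)
count_digits(48) = 1 + count_digits(4)
count_digits(4) = 1  (base case: 4 < 10)
Unwinding: 1 + 1 + 1 + 1 + 1 + 1 + 1 + 1 + 1 = 9

9


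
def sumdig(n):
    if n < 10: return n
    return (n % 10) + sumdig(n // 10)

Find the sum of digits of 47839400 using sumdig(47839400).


sumdig(47839400) = 0 + sumdig(4783940)
sumdig(4783940) = 0 + sumdig(478394)
sumdig(478394) = 4 + sumdig(47839)
sumdig(47839) = 9 + sumdig(4783)
sumdig(4783) = 3 + sumdig(478)
sumdig(478) = 8 + sumdig(47)
sumdig(47) = 7 + sumdig(4)
sumdig(4) = 4  (base case)
Total: 0 + 0 + 4 + 9 + 3 + 8 + 7 + 4 = 35

35


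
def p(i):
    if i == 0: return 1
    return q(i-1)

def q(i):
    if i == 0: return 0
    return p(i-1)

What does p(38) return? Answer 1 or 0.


p(38) = q(37)
q(37) = p(36)
p(36) = q(35)
q(35) = p(34)
p(34) = q(33)
q(33) = p(32)
p(32) = q(31)
q(31) = p(30)
p(30) = q(29)
q(29) = p(28)
p(28) = q(27)
q(27) = p(26)
p(26) = q(25)
q(25) = p(24)
p(24) = q(23)
q(23) = p(22)
p(22) = q(21)
q(21) = p(20)
p(20) = q(19)
q(19) = p(18)
p(18) = q(17)
q(17) = p(16)
p(16) = q(15)
q(15) = p(14)
p(14) = q(13)
q(13) = p(12)
p(12) = q(11)
q(11) = p(10)
p(10) = q(9)
q(9) = p(8)
p(8) = q(7)
q(7) = p(6)
p(6) = q(5)
q(5) = p(4)
p(4) = q(3)
q(3) = p(2)
p(2) = q(1)
q(1) = p(0)
p(0) = 1  (base case)
Result: 1

1


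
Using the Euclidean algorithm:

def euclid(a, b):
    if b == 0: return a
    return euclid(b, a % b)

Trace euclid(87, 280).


euclid(87, 280) = euclid(280, 87)
euclid(280, 87) = euclid(87, 19)
euclid(87, 19) = euclid(19, 11)
euclid(19, 11) = euclid(11, 8)
euclid(11, 8) = euclid(8, 3)
euclid(8, 3) = euclid(3, 2)
euclid(3, 2) = euclid(2, 1)
euclid(2, 1) = euclid(1, 0)
euclid(1, 0) = 1  (base case)

1


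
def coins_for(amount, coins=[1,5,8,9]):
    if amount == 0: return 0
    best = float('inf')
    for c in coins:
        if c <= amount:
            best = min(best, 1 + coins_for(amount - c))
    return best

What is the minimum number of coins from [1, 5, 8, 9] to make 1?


Building up with DP:
coins_for(0) = 0
coins_for(1) = min(1+coins_for(0)=1+0=1) = 1

1


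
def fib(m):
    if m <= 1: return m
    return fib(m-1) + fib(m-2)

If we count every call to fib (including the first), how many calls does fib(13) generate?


Let C(n) = total calls for fib(n)
C(0) = 1, C(1) = 1
C(2) = 1 + C(1) + C(0) = 1 + 1 + 1 = 3
C(3) = 1 + C(2) + C(1) = 1 + 3 + 1 = 5
C(4) = 1 + C(3) + C(2) = 1 + 5 + 3 = 9
C(5) = 1 + C(4) + C(3) = 1 + 9 + 5 = 15
C(6) = 1 + C(5) + C(4) = 1 + 15 + 9 = 25
C(7) = 1 + C(6) + C(5) = 1 + 25 + 15 = 41
C(8) = 1 + C(7) + C(6) = 1 + 41 + 25 = 67
C(9) = 1 + C(8) + C(7) = 1 + 67 + 41 = 109
C(10) = 1 + C(9) + C(8) = 1 + 109 + 67 = 177
C(11) = 1 + C(10) + C(9) = 1 + 177 + 109 = 287
C(12) = 1 + C(11) + C(10) = 1 + 287 + 177 = 465
C(13) = 1 + C(12) + C(11) = 1 + 465 + 287 = 753

753


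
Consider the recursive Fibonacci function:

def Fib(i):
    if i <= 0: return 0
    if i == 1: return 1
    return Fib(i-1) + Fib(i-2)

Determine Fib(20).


Computing Fib(20) bottom-up:
Fib(0) = 0
Fib(1) = 1
Fib(2) = Fib(1) + Fib(0) = 1 + 0 = 1
Fib(3) = Fib(2) + Fib(1) = 1 + 1 = 2
Fib(4) = Fib(3) + Fib(2) = 2 + 1 = 3
Fib(5) = Fib(4) + Fib(3) = 3 + 2 = 5
Fib(6) = Fib(5) + Fib(4) = 5 + 3 = 8
Fib(7) = Fib(6) + Fib(5) = 8 + 5 = 13
Fib(8) = Fib(7) + Fib(6) = 13 + 8 = 21
Fib(9) = Fib(8) + Fib(7) = 21 + 13 = 34
Fib(10) = Fib(9) + Fib(8) = 34 + 21 = 55
Fib(11) = Fib(10) + Fib(9) = 55 + 34 = 89
Fib(12) = Fib(11) + Fib(10) = 89 + 55 = 144
Fib(13) = Fib(12) + Fib(11) = 144 + 89 = 233
Fib(14) = Fib(13) + Fib(12) = 233 + 144 = 377
Fib(15) = Fib(14) + Fib(13) = 377 + 233 = 610
Fib(16) = Fib(15) + Fib(14) = 610 + 377 = 987
Fib(17) = Fib(16) + Fib(15) = 987 + 610 = 1597
Fib(18) = Fib(17) + Fib(16) = 1597 + 987 = 2584
Fib(19) = Fib(18) + Fib(17) = 2584 + 1597 = 4181
Fib(20) = Fib(19) + Fib(18) = 4181 + 2584 = 6765

6765


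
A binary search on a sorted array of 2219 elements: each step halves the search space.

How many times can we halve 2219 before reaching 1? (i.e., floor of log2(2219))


2219 / 2 = 1109
1109 / 2 = 554
554 / 2 = 277
277 / 2 = 138
138 / 2 = 69
69 / 2 = 34
34 / 2 = 17
17 / 2 = 8
8 / 2 = 4
4 / 2 = 2
2 / 2 = 1
Reached 1 after 11 halvings

11


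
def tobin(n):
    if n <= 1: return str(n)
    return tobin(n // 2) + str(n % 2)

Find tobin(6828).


tobin(6828) = tobin(3414) + '0'
tobin(3414) = tobin(1707) + '0'
tobin(1707) = tobin(853) + '1'
tobin(853) = tobin(426) + '1'
tobin(426) = tobin(213) + '0'
tobin(213) = tobin(106) + '1'
tobin(106) = tobin(53) + '0'
tobin(53) = tobin(26) + '1'
tobin(26) = tobin(13) + '0'
tobin(13) = tobin(6) + '1'
tobin(6) = tobin(3) + '0'
tobin(3) = tobin(1) + '1'
tobin(1) = '1'  (base case)
Concatenating: '1' + '1' + '0' + '1' + '0' + '1' + '0' + '1' + '0' + '1' + '1' + '0' + '0' = '1101010101100'

1101010101100


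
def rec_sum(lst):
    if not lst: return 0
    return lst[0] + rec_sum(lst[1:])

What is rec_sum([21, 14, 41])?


rec_sum([21, 14, 41]) = 21 + rec_sum([14, 41])
rec_sum([14, 41]) = 14 + rec_sum([41])
rec_sum([41]) = 41 + rec_sum([])
rec_sum([]) = 0  (base case)
Total: 21 + 14 + 41 + 0 = 76

76


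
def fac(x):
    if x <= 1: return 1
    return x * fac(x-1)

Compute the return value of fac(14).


fac(14)
= 14 * fac(13)
= 14 * 13 * fac(12)
= 14 * 13 * 12 * fac(11)
= 14 * 13 * 12 * 11 * fac(10)
= 14 * 13 * 12 * 11 * 10 * fac(9)
= 14 * 13 * 12 * 11 * 10 * 9 * fac(8)
= 14 * 13 * 12 * 11 * 10 * 9 * 8 * fac(7)
= 14 * 13 * 12 * 11 * 10 * 9 * 8 * 7 * fac(6)
= 14 * 13 * 12 * 11 * 10 * 9 * 8 * 7 * 6 * fac(5)
= 14 * 13 * 12 * 11 * 10 * 9 * 8 * 7 * 6 * 5 * fac(4)
= 14 * 13 * 12 * 11 * 10 * 9 * 8 * 7 * 6 * 5 * 4 * fac(3)
= 14 * 13 * 12 * 11 * 10 * 9 * 8 * 7 * 6 * 5 * 4 * 3 * fac(2)
= 14 * 13 * 12 * 11 * 10 * 9 * 8 * 7 * 6 * 5 * 4 * 3 * 2 * fac(1)
= 14 * 13 * 12 * 11 * 10 * 9 * 8 * 7 * 6 * 5 * 4 * 3 * 2 * 1
= 87178291200

87178291200


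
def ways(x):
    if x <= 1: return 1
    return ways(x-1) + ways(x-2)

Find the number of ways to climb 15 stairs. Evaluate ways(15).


Building up from base cases:
ways(0) = 1
ways(1) = 1
ways(2) = ways(1) + ways(0) = 1 + 1 = 2
ways(3) = ways(2) + ways(1) = 2 + 1 = 3
ways(4) = ways(3) + ways(2) = 3 + 2 = 5
ways(5) = ways(4) + ways(3) = 5 + 3 = 8
ways(6) = ways(5) + ways(4) = 8 + 5 = 13
ways(7) = ways(6) + ways(5) = 13 + 8 = 21
ways(8) = ways(7) + ways(6) = 21 + 13 = 34
ways(9) = ways(8) + ways(7) = 34 + 21 = 55
ways(10) = ways(9) + ways(8) = 55 + 34 = 89
ways(11) = ways(10) + ways(9) = 89 + 55 = 144
ways(12) = ways(11) + ways(10) = 144 + 89 = 233
ways(13) = ways(12) + ways(11) = 233 + 144 = 377
ways(14) = ways(13) + ways(12) = 377 + 233 = 610
ways(15) = ways(14) + ways(13) = 610 + 377 = 987

987


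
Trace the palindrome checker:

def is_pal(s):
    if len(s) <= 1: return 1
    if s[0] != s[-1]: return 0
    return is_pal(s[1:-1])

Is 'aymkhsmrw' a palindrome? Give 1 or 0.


is_pal('aymkhsmrw'): s[0]='a' != s[-1]='w' -> return 0
Result: 0 (not a palindrome)

0


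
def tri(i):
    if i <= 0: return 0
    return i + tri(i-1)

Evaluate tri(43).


tri(43)
= 43 + 42 + 41 + 40 + 39 + 38 + 37 + 36 + 35 + 34 + 33 + 32 + 31 + 30 + 29 + 28 + 27 + 26 + 25 + 24 + 23 + 22 + 21 + 20 + 19 + 18 + 17 + 16 + 15 + 14 + 13 + 12 + 11 + 10 + 9 + 8 + 7 + 6 + 5 + 4 + 3 + 2 + 1 + tri(0)
= 43 + 42 + 41 + 40 + 39 + 38 + 37 + 36 + 35 + 34 + 33 + 32 + 31 + 30 + 29 + 28 + 27 + 26 + 25 + 24 + 23 + 22 + 21 + 20 + 19 + 18 + 17 + 16 + 15 + 14 + 13 + 12 + 11 + 10 + 9 + 8 + 7 + 6 + 5 + 4 + 3 + 2 + 1 + 0
= 946

946


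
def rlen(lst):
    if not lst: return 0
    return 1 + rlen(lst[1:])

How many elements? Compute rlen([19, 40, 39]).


rlen([19, 40, 39]) = 1 + rlen([40, 39])
rlen([40, 39]) = 1 + rlen([39])
rlen([39]) = 1 + rlen([])
rlen([]) = 0  (base case)
Unwinding: 1 + 1 + 1 + 0 = 3

3


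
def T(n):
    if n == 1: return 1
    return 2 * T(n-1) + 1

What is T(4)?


T(4) = 2 * T(3) + 1
T(3) = 2 * T(2) + 1
T(2) = 2 * T(1) + 1
T(1) = 1  (base case)
T(2) = 2 * 1 + 1 = 3
T(3) = 2 * 3 + 1 = 7
T(4) = 2 * 7 + 1 = 15

15


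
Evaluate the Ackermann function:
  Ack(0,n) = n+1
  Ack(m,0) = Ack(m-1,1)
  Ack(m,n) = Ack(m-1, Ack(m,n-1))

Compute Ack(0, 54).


Ack(0, 54) = 55
Result: Ack(0, 54) = 55

55


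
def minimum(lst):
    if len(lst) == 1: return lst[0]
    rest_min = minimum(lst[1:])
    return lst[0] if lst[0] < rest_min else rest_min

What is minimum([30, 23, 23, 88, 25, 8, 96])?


minimum([30, 23, 23, 88, 25, 8, 96]): compare 30 with minimum([23, 23, 88, 25, 8, 96])
minimum([23, 23, 88, 25, 8, 96]): compare 23 with minimum([23, 88, 25, 8, 96])
minimum([23, 88, 25, 8, 96]): compare 23 with minimum([88, 25, 8, 96])
minimum([88, 25, 8, 96]): compare 88 with minimum([25, 8, 96])
minimum([25, 8, 96]): compare 25 with minimum([8, 96])
minimum([8, 96]): compare 8 with minimum([96])
minimum([96]) = 96  (base case)
Compare 8 with 96 -> 8
Compare 25 with 8 -> 8
Compare 88 with 8 -> 8
Compare 23 with 8 -> 8
Compare 23 with 8 -> 8
Compare 30 with 8 -> 8

8


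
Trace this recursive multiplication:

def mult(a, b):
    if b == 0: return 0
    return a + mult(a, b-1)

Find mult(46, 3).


mult(46, 3) = 46 + mult(46, 2)
mult(46, 2) = 46 + mult(46, 1)
mult(46, 1) = 46 + mult(46, 0)
mult(46, 0) = 0  (base case)
Total: 46 + 46 + 46 + 0 = 138

138


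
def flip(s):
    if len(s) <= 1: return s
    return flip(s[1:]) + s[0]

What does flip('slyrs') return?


flip('slyrs') = flip('lyrs') + 's'
flip('lyrs') = flip('yrs') + 'l'
flip('yrs') = flip('rs') + 'y'
flip('rs') = flip('s') + 'r'
flip('s') = 's'  (base case)
Concatenating: 's' + 'r' + 'y' + 'l' + 's' = 'sryls'

sryls


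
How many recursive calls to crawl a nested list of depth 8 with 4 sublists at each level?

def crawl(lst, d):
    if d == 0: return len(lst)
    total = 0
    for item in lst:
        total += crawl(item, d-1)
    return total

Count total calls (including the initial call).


At depth 0 (root): 1 call
At depth 1: each of 1 parents calls crawl on 4 children = 4 calls
At depth 2: each of 4 parents calls crawl on 4 children = 16 calls
At depth 3: each of 16 parents calls crawl on 4 children = 64 calls
At depth 4: each of 64 parents calls crawl on 4 children = 256 calls
At depth 5: each of 256 parents calls crawl on 4 children = 1024 calls
At depth 6: each of 1024 parents calls crawl on 4 children = 4096 calls
At depth 7: each of 4096 parents calls crawl on 4 children = 16384 calls
At depth 8: each of 16384 parents calls crawl on 4 children = 65536 calls
Total: 1 + 4 + 16 + 64 + 256 + 1024 + 4096 + 16384 + 65536 = 87381

87381


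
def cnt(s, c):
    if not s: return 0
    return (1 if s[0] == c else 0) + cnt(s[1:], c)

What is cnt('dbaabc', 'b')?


s[0]='d' != 'b' -> 0
s[0]='b' == 'b' -> 1
s[0]='a' != 'b' -> 0
s[0]='a' != 'b' -> 0
s[0]='b' == 'b' -> 1
s[0]='c' != 'b' -> 0
Sum: 0 + 1 + 0 + 0 + 1 + 0 = 2

2


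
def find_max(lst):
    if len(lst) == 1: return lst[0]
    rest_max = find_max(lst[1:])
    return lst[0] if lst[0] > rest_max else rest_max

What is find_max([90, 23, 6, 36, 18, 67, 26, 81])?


find_max([90, 23, 6, 36, 18, 67, 26, 81]): compare 90 with find_max([23, 6, 36, 18, 67, 26, 81])
find_max([23, 6, 36, 18, 67, 26, 81]): compare 23 with find_max([6, 36, 18, 67, 26, 81])
find_max([6, 36, 18, 67, 26, 81]): compare 6 with find_max([36, 18, 67, 26, 81])
find_max([36, 18, 67, 26, 81]): compare 36 with find_max([18, 67, 26, 81])
find_max([18, 67, 26, 81]): compare 18 with find_max([67, 26, 81])
find_max([67, 26, 81]): compare 67 with find_max([26, 81])
find_max([26, 81]): compare 26 with find_max([81])
find_max([81]) = 81  (base case)
Compare 26 with 81 -> 81
Compare 67 with 81 -> 81
Compare 18 with 81 -> 81
Compare 36 with 81 -> 81
Compare 6 with 81 -> 81
Compare 23 with 81 -> 81
Compare 90 with 81 -> 90

90
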